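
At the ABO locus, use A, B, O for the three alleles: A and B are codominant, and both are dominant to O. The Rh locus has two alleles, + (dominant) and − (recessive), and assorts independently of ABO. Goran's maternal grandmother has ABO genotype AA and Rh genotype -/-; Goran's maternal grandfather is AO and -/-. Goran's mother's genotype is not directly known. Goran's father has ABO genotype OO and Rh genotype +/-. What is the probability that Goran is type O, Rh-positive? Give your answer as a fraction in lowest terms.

1/8

Goran's mother's ABO genotype from AA × AO: 1/2 AA, 1/2 AO.
Crossing each possibility with the father OO and summing P(type O): 1/2·0 + 1/2·1/2 = 1/4.
Similarly for Rh via the mother's Rh distribution: P(Rh+) = 1/2.
Independent loci: 1/4 × 1/2 = 1/8.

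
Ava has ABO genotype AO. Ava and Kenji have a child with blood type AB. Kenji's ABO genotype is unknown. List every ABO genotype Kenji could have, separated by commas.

For each candidate genotype of Kenji, check whether crossing it with AO can produce every observed child phenotype.
  AA → possible child types {A} ✗
  AB → possible child types {A, B, AB} ✓
  AO → possible child types {O, A} ✗
  BB → possible child types {B, AB} ✓
  BO → possible child types {O, A, B, AB} ✓
  OO → possible child types {O, A} ✗

AB, BB, BO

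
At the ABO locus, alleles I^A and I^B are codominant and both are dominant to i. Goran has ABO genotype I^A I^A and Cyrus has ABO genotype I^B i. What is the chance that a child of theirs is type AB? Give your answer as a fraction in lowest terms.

1/2

ABO cross I^A I^A × I^B i → offspring phenotypes: 1/2 A, 1/2 AB.
So P(type AB) = 1/2.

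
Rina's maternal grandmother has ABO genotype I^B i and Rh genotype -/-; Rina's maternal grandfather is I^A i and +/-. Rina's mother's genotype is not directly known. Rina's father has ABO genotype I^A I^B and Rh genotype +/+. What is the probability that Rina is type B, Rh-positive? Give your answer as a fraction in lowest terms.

Rina's mother's ABO genotype from I^B i × I^A i: 1/4 I^A I^B, 1/4 I^A i, 1/4 I^B i, 1/4 i i.
Crossing each possibility with the father I^A I^B and summing P(type B): 1/4·1/4 + 1/4·1/4 + 1/4·1/2 + 1/4·1/2 = 3/8.
Similarly for Rh via the mother's Rh distribution: P(Rh+) = 1.
Independent loci: 3/8 × 1 = 3/8.

3/8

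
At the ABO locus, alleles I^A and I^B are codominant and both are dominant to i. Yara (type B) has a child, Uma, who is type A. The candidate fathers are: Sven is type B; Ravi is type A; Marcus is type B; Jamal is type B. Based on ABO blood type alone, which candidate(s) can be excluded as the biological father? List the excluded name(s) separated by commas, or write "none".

A candidate is excluded only if no genotype consistent with his phenotype could produce a type A child with a type B mother.
Sven (type B): no genotype consistent with that phenotype can produce a type-A child with a type-B mother.
Marcus (type B): no genotype consistent with that phenotype can produce a type-A child with a type-B mother.
Jamal (type B): no genotype consistent with that phenotype can produce a type-A child with a type-B mother.

Sven, Marcus, Jamal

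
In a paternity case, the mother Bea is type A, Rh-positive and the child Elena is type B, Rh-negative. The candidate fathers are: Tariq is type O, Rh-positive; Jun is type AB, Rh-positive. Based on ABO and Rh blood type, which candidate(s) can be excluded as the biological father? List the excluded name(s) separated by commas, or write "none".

Tariq

A candidate is excluded only if no genotype consistent with his phenotype could produce a type B, Rh-negative child with a type A, Rh-positive mother.
Tariq (type O, Rh+): no genotype consistent with that phenotype can produce a type-B Rh- child with a type-A mother.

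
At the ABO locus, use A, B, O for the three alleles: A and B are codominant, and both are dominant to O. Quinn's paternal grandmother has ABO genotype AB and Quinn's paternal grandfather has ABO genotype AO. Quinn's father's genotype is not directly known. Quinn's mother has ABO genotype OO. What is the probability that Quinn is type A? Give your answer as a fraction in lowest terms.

Quinn's father's ABO genotype from AB × AO: 1/4 AA, 1/4 AB, 1/4 AO, 1/4 BO.
Crossing each possibility with the mother OO and summing P(type A): 1/4·1 + 1/4·1/2 + 1/4·1/2 + 1/4·0 = 1/2.

1/2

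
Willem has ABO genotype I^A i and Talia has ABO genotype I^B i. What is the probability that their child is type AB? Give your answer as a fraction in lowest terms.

ABO cross I^A i × I^B i → offspring phenotypes: 1/4 O, 1/4 A, 1/4 B, 1/4 AB.
So P(type AB) = 1/4.

1/4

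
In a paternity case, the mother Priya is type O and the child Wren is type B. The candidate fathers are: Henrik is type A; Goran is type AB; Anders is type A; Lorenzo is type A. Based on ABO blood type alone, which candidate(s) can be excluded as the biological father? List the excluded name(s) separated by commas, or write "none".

Henrik, Anders, Lorenzo

A candidate is excluded only if no genotype consistent with his phenotype could produce a type B child with a type O mother.
Henrik (type A): no genotype consistent with that phenotype can produce a type-B child with a type-O mother.
Anders (type A): no genotype consistent with that phenotype can produce a type-B child with a type-O mother.
Lorenzo (type A): no genotype consistent with that phenotype can produce a type-B child with a type-O mother.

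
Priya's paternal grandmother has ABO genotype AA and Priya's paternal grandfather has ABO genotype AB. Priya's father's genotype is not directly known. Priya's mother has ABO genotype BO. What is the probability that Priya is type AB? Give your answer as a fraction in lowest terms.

3/8

Priya's father's ABO genotype from AA × AB: 1/2 AA, 1/2 AB.
Crossing each possibility with the mother BO and summing P(type AB): 1/2·1/2 + 1/2·1/4 = 3/8.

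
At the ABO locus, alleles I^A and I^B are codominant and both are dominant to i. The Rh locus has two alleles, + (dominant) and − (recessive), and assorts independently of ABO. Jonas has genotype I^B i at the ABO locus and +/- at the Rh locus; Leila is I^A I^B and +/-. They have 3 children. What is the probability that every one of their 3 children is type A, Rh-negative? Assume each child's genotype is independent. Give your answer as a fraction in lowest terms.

ABO cross I^B i × I^A I^B → 1/4 A, 1/2 B, 1/4 AB.
Rh cross +/- × +/- → 3/4 Rh+, 1/4 Rh-; so P(type A, Rh-negative) = 1/4 × 1/4 = 1/16 per child.
All 3 independent: (1/16)^3 = 1/4096.

1/4096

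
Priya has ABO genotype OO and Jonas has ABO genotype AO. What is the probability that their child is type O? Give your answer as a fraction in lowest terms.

ABO cross OO × AO → offspring phenotypes: 1/2 O, 1/2 A.
So P(type O) = 1/2.

1/2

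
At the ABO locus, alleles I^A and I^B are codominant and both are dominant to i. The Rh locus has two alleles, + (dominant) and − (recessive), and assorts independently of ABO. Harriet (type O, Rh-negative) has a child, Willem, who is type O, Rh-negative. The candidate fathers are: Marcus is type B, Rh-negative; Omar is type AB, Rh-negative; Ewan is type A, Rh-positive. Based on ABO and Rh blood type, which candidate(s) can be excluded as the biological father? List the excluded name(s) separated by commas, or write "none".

A candidate is excluded only if no genotype consistent with his phenotype could produce a type O, Rh-negative child with a type O, Rh-negative mother.
Omar (type AB, Rh-): no genotype consistent with that phenotype can produce a type-O Rh- child with a type-O mother.

Omar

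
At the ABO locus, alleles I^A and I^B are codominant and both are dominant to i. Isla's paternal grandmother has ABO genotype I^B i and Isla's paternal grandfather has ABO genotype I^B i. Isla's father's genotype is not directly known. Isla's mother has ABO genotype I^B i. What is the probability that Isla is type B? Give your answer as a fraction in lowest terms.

Isla's father's ABO genotype from I^B i × I^B i: 1/4 I^B I^B, 1/2 I^B i, 1/4 i i.
Crossing each possibility with the mother I^B i and summing P(type B): 1/4·1 + 1/2·3/4 + 1/4·1/2 = 3/4.

3/4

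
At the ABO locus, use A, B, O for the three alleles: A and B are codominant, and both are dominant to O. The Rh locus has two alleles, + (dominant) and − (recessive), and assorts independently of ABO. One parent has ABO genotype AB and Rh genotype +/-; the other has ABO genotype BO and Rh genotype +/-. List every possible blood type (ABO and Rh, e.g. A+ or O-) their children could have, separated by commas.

A+, A-, B+, B-, AB+, AB-

Gametes from AB × BO give offspring ABO genotypes AB, AO, BB, BO, i.e. phenotypes A, B, AB.
Rh cross +/- × +/- → phenotypes Rh+, Rh-.
Combining independently: A+, A-, B+, B-, AB+, AB-.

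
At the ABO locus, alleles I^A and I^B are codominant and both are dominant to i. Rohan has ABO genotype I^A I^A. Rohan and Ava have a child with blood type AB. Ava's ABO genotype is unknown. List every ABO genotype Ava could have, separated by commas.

For each candidate genotype of Ava, check whether crossing it with I^A I^A can produce every observed child phenotype.
  I^A I^A → possible child types {A} ✗
  I^A I^B → possible child types {A, AB} ✓
  I^A i → possible child types {A} ✗
  I^B I^B → possible child types {AB} ✓
  I^B i → possible child types {A, AB} ✓
  i i → possible child types {A} ✗

I^A I^B, I^B I^B, I^B i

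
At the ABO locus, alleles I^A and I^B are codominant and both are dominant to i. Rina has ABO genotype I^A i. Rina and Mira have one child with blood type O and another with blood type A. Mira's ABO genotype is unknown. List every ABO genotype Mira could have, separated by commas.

I^A i, I^B i, i i

For each candidate genotype of Mira, check whether crossing it with I^A i can produce every observed child phenotype.
  I^A I^A → possible child types {A} ✗
  I^A I^B → possible child types {A, B, AB} ✗
  I^A i → possible child types {O, A} ✓
  I^B I^B → possible child types {B, AB} ✗
  I^B i → possible child types {O, A, B, AB} ✓
  i i → possible child types {O, A} ✓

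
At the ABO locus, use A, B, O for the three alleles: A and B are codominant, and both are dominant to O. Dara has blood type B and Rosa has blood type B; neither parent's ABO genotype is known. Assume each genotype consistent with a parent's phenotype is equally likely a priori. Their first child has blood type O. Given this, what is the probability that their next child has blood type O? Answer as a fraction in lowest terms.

Possible genotypes: Dara ∈ {BB, BO}; Rosa ∈ {BB, BO}.
Weight each parental genotype pair by prior × P(type-O child):
  BO × BO: posterior weight 1; P(next child type O) = 1/4.
Weighted sum = 1/4.

1/4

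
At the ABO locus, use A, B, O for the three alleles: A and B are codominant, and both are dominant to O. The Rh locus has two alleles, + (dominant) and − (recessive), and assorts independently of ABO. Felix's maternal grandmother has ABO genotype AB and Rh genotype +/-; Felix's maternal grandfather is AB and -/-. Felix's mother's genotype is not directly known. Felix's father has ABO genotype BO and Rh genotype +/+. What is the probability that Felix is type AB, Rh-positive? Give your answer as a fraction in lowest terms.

1/4

Felix's mother's ABO genotype from AB × AB: 1/4 AA, 1/2 AB, 1/4 BB.
Crossing each possibility with the father BO and summing P(type AB): 1/4·1/2 + 1/2·1/4 + 1/4·0 = 1/4.
Similarly for Rh via the mother's Rh distribution: P(Rh+) = 1.
Independent loci: 1/4 × 1 = 1/4.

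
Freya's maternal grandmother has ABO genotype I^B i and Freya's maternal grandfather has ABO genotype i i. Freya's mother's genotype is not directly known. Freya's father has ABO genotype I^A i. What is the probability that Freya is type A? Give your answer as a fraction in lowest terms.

Freya's mother's ABO genotype from I^B i × i i: 1/2 I^B i, 1/2 i i.
Crossing each possibility with the father I^A i and summing P(type A): 1/2·1/4 + 1/2·1/2 = 3/8.

3/8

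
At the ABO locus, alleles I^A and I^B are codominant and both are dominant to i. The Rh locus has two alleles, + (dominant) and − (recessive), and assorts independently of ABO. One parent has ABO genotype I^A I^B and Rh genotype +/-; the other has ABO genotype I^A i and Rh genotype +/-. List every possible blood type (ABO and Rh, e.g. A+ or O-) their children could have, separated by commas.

A+, A-, B+, B-, AB+, AB-

Gametes from I^A I^B × I^A i give offspring ABO genotypes I^A I^A, I^A I^B, I^A i, I^B i, i.e. phenotypes A, B, AB.
Rh cross +/- × +/- → phenotypes Rh+, Rh-.
Combining independently: A+, A-, B+, B-, AB+, AB-.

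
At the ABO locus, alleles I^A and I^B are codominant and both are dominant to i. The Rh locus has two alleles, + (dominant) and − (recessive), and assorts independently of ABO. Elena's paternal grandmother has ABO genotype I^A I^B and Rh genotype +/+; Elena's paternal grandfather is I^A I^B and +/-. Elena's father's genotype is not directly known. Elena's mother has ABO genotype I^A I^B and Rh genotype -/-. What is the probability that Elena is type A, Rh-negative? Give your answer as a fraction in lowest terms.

Elena's father's ABO genotype from I^A I^B × I^A I^B: 1/4 I^A I^A, 1/2 I^A I^B, 1/4 I^B I^B.
Crossing each possibility with the mother I^A I^B and summing P(type A): 1/4·1/2 + 1/2·1/4 + 1/4·0 = 1/4.
Similarly for Rh via the father's Rh distribution: P(Rh-) = 1/4.
Independent loci: 1/4 × 1/4 = 1/16.

1/16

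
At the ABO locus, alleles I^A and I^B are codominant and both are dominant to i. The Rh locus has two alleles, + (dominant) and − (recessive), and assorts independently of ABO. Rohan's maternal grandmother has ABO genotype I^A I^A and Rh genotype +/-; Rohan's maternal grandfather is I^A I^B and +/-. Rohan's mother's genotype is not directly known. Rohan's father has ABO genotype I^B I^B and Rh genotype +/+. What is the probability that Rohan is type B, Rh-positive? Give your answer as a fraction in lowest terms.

Rohan's mother's ABO genotype from I^A I^A × I^A I^B: 1/2 I^A I^A, 1/2 I^A I^B.
Crossing each possibility with the father I^B I^B and summing P(type B): 1/2·0 + 1/2·1/2 = 1/4.
Similarly for Rh via the mother's Rh distribution: P(Rh+) = 1.
Independent loci: 1/4 × 1 = 1/4.

1/4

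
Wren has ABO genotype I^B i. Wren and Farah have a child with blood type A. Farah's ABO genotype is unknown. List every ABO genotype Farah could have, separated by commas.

I^A I^A, I^A I^B, I^A i

For each candidate genotype of Farah, check whether crossing it with I^B i can produce every observed child phenotype.
  I^A I^A → possible child types {A, AB} ✓
  I^A I^B → possible child types {A, B, AB} ✓
  I^A i → possible child types {O, A, B, AB} ✓
  I^B I^B → possible child types {B} ✗
  I^B i → possible child types {O, B} ✗
  i i → possible child types {O, B} ✗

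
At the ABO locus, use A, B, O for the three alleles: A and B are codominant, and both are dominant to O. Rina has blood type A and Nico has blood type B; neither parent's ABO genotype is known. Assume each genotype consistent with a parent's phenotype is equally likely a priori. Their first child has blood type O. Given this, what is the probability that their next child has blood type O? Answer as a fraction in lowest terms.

Possible genotypes: Rina ∈ {AA, AO}; Nico ∈ {BB, BO}.
Weight each parental genotype pair by prior × P(type-O child):
  AO × BO: posterior weight 1; P(next child type O) = 1/4.
Weighted sum = 1/4.

1/4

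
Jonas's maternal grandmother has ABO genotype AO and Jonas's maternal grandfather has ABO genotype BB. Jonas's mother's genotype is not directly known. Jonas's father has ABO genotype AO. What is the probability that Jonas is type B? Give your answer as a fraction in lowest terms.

1/4

Jonas's mother's ABO genotype from AO × BB: 1/2 AB, 1/2 BO.
Crossing each possibility with the father AO and summing P(type B): 1/2·1/4 + 1/2·1/4 = 1/4.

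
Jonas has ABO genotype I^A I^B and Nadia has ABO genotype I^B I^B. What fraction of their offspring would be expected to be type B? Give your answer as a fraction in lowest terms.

1/2

ABO cross I^A I^B × I^B I^B → offspring phenotypes: 1/2 B, 1/2 AB.
So P(type B) = 1/2.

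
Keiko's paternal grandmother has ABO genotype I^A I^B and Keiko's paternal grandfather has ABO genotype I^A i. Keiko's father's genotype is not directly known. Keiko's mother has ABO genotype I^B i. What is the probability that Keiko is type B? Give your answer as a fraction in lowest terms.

Keiko's father's ABO genotype from I^A I^B × I^A i: 1/4 I^A I^A, 1/4 I^A I^B, 1/4 I^A i, 1/4 I^B i.
Crossing each possibility with the mother I^B i and summing P(type B): 1/4·0 + 1/4·1/2 + 1/4·1/4 + 1/4·3/4 = 3/8.

3/8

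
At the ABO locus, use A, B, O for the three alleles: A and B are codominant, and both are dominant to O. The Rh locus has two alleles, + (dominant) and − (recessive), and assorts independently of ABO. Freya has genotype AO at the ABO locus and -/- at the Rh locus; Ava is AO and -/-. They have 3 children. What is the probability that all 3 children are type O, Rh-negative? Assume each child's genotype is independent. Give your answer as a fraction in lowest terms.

ABO cross AO × AO → 1/4 O, 3/4 A.
Rh cross -/- × -/- → 1 Rh-; so P(type O, Rh-negative) = 1/4 × 1 = 1/4 per child.
All 3 independent: (1/4)^3 = 1/64.

1/64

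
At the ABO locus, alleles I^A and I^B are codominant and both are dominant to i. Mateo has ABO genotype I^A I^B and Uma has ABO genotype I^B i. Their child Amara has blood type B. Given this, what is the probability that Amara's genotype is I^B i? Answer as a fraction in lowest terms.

Cross I^A I^B × I^B i → 1/4 I^A I^B, 1/4 I^A i, 1/4 I^B I^B, 1/4 I^B i.
Type-B genotypes among offspring: I^B I^B (1/4), I^B i (1/4); total 1/2.
P(I^B i | type B) = (1/4) / (1/2) = 1/2.

1/2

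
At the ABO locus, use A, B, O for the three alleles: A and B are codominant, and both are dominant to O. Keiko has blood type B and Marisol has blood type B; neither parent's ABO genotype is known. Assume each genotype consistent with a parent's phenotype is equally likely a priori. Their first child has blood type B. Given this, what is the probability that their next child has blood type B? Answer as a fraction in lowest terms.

19/20

Possible genotypes: Keiko ∈ {BB, BO}; Marisol ∈ {BB, BO}.
Weight each parental genotype pair by prior × P(type-B child):
  BB × BB: posterior weight 4/15; P(next child type B) = 1.
  BB × BO: posterior weight 4/15; P(next child type B) = 1.
  BO × BB: posterior weight 4/15; P(next child type B) = 1.
  BO × BO: posterior weight 1/5; P(next child type B) = 3/4.
Weighted sum = 19/20.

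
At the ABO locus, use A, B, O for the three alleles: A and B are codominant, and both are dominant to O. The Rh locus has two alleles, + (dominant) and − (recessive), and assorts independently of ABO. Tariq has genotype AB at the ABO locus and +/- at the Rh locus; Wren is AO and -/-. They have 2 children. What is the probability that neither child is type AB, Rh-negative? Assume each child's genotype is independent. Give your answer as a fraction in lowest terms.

49/64

ABO cross AB × AO → 1/2 A, 1/4 B, 1/4 AB.
Rh cross +/- × -/- → 1/2 Rh+, 1/2 Rh-; so P(type AB, Rh-negative) = 1/4 × 1/2 = 1/8 per child.
P(not type AB, Rh-negative) = 7/8 for one child; (7/8)^2 = 49/64.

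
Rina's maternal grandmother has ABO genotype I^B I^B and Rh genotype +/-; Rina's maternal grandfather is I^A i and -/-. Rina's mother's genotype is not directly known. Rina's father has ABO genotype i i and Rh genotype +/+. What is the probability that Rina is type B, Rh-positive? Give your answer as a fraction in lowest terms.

1/2

Rina's mother's ABO genotype from I^B I^B × I^A i: 1/2 I^A I^B, 1/2 I^B i.
Crossing each possibility with the father i i and summing P(type B): 1/2·1/2 + 1/2·1/2 = 1/2.
Similarly for Rh via the mother's Rh distribution: P(Rh+) = 1.
Independent loci: 1/2 × 1 = 1/2.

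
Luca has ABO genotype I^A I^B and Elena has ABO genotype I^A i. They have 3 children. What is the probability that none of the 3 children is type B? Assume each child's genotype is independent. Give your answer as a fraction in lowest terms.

27/64

ABO cross I^A I^B × I^A i → 1/2 A, 1/4 B, 1/4 AB.
So P(type B) = 1/4 per child.
P(not type B) = 3/4 for one child; (3/4)^3 = 27/64.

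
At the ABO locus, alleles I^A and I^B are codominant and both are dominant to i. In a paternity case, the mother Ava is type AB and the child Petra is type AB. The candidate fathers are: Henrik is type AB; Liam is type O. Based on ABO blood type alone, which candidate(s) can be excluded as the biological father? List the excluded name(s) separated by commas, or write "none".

A candidate is excluded only if no genotype consistent with his phenotype could produce a type AB child with a type AB mother.
Liam (type O): no genotype consistent with that phenotype can produce a type-AB child with a type-AB mother.

Liam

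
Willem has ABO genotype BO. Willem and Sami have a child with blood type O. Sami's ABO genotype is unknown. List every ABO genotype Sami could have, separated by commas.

For each candidate genotype of Sami, check whether crossing it with BO can produce every observed child phenotype.
  AA → possible child types {A, AB} ✗
  AB → possible child types {A, B, AB} ✗
  AO → possible child types {O, A, B, AB} ✓
  BB → possible child types {B} ✗
  BO → possible child types {O, B} ✓
  OO → possible child types {O, B} ✓

AO, BO, OO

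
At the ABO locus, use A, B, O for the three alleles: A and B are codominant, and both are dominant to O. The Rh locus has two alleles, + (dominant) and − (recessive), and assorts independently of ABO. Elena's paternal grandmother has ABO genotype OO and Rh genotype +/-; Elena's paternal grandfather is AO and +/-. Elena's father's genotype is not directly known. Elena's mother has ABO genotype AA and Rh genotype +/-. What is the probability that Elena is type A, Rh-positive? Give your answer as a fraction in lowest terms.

Elena's father's ABO genotype from OO × AO: 1/2 AO, 1/2 OO.
Crossing each possibility with the mother AA and summing P(type A): 1/2·1 + 1/2·1 = 1.
Similarly for Rh via the father's Rh distribution: P(Rh+) = 3/4.
Independent loci: 1 × 3/4 = 3/4.

3/4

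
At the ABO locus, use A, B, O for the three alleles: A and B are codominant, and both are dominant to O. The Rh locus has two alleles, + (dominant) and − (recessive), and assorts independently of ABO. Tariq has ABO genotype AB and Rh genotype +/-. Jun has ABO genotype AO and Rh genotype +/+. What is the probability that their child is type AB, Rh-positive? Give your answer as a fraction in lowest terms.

ABO cross AB × AO → offspring phenotypes: 1/2 A, 1/4 B, 1/4 AB.
Rh cross +/- × +/+ → 1 Rh+.
Independent loci: P(type AB, Rh-positive) = 1/4 × 1 = 1/4.

1/4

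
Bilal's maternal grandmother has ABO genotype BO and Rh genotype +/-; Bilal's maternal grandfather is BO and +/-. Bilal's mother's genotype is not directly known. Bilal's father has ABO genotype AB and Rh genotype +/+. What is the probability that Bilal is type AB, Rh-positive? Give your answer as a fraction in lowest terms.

1/4

Bilal's mother's ABO genotype from BO × BO: 1/4 BB, 1/2 BO, 1/4 OO.
Crossing each possibility with the father AB and summing P(type AB): 1/4·1/2 + 1/2·1/4 + 1/4·0 = 1/4.
Similarly for Rh via the mother's Rh distribution: P(Rh+) = 1.
Independent loci: 1/4 × 1 = 1/4.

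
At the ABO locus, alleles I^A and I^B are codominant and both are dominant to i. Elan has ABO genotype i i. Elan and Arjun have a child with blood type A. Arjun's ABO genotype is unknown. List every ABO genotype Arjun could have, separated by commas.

For each candidate genotype of Arjun, check whether crossing it with i i can produce every observed child phenotype.
  I^A I^A → possible child types {A} ✓
  I^A I^B → possible child types {A, B} ✓
  I^A i → possible child types {O, A} ✓
  I^B I^B → possible child types {B} ✗
  I^B i → possible child types {O, B} ✗
  i i → possible child types {O} ✗

I^A I^A, I^A I^B, I^A i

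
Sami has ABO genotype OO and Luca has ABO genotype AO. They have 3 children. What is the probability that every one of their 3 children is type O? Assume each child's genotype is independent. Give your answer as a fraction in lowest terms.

1/8

ABO cross OO × AO → 1/2 O, 1/2 A.
So P(type O) = 1/2 per child.
All 3 independent: (1/2)^3 = 1/8.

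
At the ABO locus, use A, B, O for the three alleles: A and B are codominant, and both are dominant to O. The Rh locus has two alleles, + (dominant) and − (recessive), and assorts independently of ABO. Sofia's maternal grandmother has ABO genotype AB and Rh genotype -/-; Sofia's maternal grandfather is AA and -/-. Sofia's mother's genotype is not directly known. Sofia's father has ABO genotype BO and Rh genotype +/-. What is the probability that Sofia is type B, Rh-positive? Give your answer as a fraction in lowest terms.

1/8

Sofia's mother's ABO genotype from AB × AA: 1/2 AA, 1/2 AB.
Crossing each possibility with the father BO and summing P(type B): 1/2·0 + 1/2·1/2 = 1/4.
Similarly for Rh via the mother's Rh distribution: P(Rh+) = 1/2.
Independent loci: 1/4 × 1/2 = 1/8.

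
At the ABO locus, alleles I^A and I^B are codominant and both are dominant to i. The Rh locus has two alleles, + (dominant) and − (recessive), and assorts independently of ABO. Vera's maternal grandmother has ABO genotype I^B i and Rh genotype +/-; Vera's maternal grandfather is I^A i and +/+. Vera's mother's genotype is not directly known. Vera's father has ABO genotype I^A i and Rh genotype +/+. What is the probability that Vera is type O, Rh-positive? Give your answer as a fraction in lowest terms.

1/4

Vera's mother's ABO genotype from I^B i × I^A i: 1/4 I^A I^B, 1/4 I^A i, 1/4 I^B i, 1/4 i i.
Crossing each possibility with the father I^A i and summing P(type O): 1/4·0 + 1/4·1/4 + 1/4·1/4 + 1/4·1/2 = 1/4.
Similarly for Rh via the mother's Rh distribution: P(Rh+) = 1.
Independent loci: 1/4 × 1 = 1/4.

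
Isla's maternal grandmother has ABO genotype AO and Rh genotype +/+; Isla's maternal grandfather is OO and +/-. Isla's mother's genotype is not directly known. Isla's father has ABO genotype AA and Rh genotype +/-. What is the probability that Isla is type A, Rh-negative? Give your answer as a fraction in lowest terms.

Isla's mother's ABO genotype from AO × OO: 1/2 AO, 1/2 OO.
Crossing each possibility with the father AA and summing P(type A): 1/2·1 + 1/2·1 = 1.
Similarly for Rh via the mother's Rh distribution: P(Rh-) = 1/8.
Independent loci: 1 × 1/8 = 1/8.

1/8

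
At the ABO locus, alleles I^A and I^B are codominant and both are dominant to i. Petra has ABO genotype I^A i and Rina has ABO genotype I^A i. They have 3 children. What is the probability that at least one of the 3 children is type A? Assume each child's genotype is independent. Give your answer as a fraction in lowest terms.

63/64

ABO cross I^A i × I^A i → 1/4 O, 3/4 A.
So P(type A) = 3/4 per child.
P(none) = (1/4)^3 = 1/64; P(at least one) = 1 − 1/64 = 63/64.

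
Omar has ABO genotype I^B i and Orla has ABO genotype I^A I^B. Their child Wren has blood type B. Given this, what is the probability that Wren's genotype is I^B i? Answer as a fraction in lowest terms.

1/2

Cross I^B i × I^A I^B → 1/4 I^A I^B, 1/4 I^A i, 1/4 I^B I^B, 1/4 I^B i.
Type-B genotypes among offspring: I^B I^B (1/4), I^B i (1/4); total 1/2.
P(I^B i | type B) = (1/4) / (1/2) = 1/2.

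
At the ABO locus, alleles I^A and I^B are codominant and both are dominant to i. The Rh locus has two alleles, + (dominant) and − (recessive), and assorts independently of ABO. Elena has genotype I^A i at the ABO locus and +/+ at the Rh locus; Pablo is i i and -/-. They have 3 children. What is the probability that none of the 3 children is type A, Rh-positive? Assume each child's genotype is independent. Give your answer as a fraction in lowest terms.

ABO cross I^A i × i i → 1/2 O, 1/2 A.
Rh cross +/+ × -/- → 1 Rh+; so P(type A, Rh-positive) = 1/2 × 1 = 1/2 per child.
P(not type A, Rh-positive) = 1/2 for one child; (1/2)^3 = 1/8.

1/8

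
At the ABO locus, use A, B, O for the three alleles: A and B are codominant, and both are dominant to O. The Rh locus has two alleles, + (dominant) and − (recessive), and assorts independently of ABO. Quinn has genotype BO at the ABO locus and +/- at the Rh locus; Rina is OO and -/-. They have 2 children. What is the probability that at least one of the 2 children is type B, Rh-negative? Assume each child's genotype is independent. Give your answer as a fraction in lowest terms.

ABO cross BO × OO → 1/2 O, 1/2 B.
Rh cross +/- × -/- → 1/2 Rh+, 1/2 Rh-; so P(type B, Rh-negative) = 1/2 × 1/2 = 1/4 per child.
P(none) = (3/4)^2 = 9/16; P(at least one) = 1 − 9/16 = 7/16.

7/16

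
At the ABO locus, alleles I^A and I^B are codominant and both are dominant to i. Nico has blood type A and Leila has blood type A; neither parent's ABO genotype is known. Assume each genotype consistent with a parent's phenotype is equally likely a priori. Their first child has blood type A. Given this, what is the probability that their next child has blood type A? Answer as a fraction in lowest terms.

Possible genotypes: Nico ∈ {I^A I^A, I^A i}; Leila ∈ {I^A I^A, I^A i}.
Weight each parental genotype pair by prior × P(type-A child):
  I^A I^A × I^A I^A: posterior weight 4/15; P(next child type A) = 1.
  I^A I^A × I^A i: posterior weight 4/15; P(next child type A) = 1.
  I^A i × I^A I^A: posterior weight 4/15; P(next child type A) = 1.
  I^A i × I^A i: posterior weight 1/5; P(next child type A) = 3/4.
Weighted sum = 19/20.

19/20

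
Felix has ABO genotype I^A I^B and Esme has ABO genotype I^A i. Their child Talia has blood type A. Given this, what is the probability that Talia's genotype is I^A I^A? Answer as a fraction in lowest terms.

1/2

Cross I^A I^B × I^A i → 1/4 I^A I^A, 1/4 I^A I^B, 1/4 I^A i, 1/4 I^B i.
Type-A genotypes among offspring: I^A I^A (1/4), I^A i (1/4); total 1/2.
P(I^A I^A | type A) = (1/4) / (1/2) = 1/2.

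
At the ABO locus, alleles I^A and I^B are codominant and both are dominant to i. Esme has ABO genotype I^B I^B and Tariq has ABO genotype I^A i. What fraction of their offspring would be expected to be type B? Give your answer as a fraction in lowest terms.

ABO cross I^B I^B × I^A i → offspring phenotypes: 1/2 B, 1/2 AB.
So P(type B) = 1/2.

1/2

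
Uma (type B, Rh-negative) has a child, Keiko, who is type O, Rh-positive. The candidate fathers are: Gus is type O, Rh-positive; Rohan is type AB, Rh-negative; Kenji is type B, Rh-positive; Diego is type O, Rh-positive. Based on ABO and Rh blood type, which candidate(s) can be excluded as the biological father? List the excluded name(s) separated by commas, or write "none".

A candidate is excluded only if no genotype consistent with his phenotype could produce a type O, Rh-positive child with a type B, Rh-negative mother.
Rohan (type AB, Rh-): no genotype consistent with that phenotype can produce a type-O Rh+ child with a type-B mother.

Rohan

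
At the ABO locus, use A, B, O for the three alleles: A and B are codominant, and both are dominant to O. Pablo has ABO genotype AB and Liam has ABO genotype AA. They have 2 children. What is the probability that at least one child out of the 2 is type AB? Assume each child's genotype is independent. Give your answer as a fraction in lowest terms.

ABO cross AB × AA → 1/2 A, 1/2 AB.
So P(type AB) = 1/2 per child.
P(none) = (1/2)^2 = 1/4; P(at least one) = 1 − 1/4 = 3/4.

3/4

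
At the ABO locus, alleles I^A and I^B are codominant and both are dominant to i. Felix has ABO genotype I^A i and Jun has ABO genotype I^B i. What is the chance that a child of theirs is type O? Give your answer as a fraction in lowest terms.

1/4

ABO cross I^A i × I^B i → offspring phenotypes: 1/4 O, 1/4 A, 1/4 B, 1/4 AB.
So P(type O) = 1/4.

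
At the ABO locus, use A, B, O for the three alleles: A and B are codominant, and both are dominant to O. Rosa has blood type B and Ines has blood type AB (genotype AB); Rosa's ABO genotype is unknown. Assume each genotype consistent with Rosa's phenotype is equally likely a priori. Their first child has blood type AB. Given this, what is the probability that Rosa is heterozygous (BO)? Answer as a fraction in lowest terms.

Possible genotypes: Rosa ∈ {BB, BO}; Ines ∈ {AB}.
Weight each parental genotype pair by prior × P(type-AB child):
  BB × AB: posterior weight 2/3.
  BO × AB: posterior weight 1/3.
Sum the posterior weight over pairs where Rosa is BO: 1/3.

1/3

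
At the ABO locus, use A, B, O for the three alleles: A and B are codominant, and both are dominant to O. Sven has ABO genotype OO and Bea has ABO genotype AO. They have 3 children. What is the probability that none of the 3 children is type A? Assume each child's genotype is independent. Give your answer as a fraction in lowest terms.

ABO cross OO × AO → 1/2 O, 1/2 A.
So P(type A) = 1/2 per child.
P(not type A) = 1/2 for one child; (1/2)^3 = 1/8.

1/8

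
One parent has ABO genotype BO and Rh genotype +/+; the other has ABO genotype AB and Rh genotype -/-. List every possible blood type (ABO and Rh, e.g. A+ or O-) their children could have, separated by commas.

A+, B+, AB+

Gametes from BO × AB give offspring ABO genotypes AB, AO, BB, BO, i.e. phenotypes A, B, AB.
Rh cross +/+ × -/- → phenotypes Rh+.
Combining independently: A+, B+, AB+.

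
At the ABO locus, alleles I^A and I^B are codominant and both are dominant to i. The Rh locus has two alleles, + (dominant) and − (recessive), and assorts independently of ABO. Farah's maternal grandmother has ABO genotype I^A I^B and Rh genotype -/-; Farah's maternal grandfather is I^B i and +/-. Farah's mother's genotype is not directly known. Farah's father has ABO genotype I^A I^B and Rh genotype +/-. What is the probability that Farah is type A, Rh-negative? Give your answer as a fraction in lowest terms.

3/32

Farah's mother's ABO genotype from I^A I^B × I^B i: 1/4 I^A I^B, 1/4 I^A i, 1/4 I^B I^B, 1/4 I^B i.
Crossing each possibility with the father I^A I^B and summing P(type A): 1/4·1/4 + 1/4·1/2 + 1/4·0 + 1/4·1/4 = 1/4.
Similarly for Rh via the mother's Rh distribution: P(Rh-) = 3/8.
Independent loci: 1/4 × 3/8 = 3/32.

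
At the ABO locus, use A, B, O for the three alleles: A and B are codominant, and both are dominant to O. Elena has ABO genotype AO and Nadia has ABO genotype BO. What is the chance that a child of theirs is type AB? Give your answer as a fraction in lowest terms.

1/4

ABO cross AO × BO → offspring phenotypes: 1/4 O, 1/4 A, 1/4 B, 1/4 AB.
So P(type AB) = 1/4.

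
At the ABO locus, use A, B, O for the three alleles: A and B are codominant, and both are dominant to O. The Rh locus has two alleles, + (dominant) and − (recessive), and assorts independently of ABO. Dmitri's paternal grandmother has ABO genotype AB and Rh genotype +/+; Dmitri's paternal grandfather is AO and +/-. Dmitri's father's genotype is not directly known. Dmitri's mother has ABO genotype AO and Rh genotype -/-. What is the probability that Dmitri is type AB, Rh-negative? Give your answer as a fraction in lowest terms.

1/32

Dmitri's father's ABO genotype from AB × AO: 1/4 AA, 1/4 AB, 1/4 AO, 1/4 BO.
Crossing each possibility with the mother AO and summing P(type AB): 1/4·0 + 1/4·1/4 + 1/4·0 + 1/4·1/4 = 1/8.
Similarly for Rh via the father's Rh distribution: P(Rh-) = 1/4.
Independent loci: 1/8 × 1/4 = 1/32.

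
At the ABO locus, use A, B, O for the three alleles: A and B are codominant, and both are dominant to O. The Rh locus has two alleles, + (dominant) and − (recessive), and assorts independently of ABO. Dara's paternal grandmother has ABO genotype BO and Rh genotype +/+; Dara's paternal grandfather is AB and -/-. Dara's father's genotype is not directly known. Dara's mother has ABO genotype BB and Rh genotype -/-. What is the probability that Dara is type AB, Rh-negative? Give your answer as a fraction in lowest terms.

Dara's father's ABO genotype from BO × AB: 1/4 AB, 1/4 AO, 1/4 BB, 1/4 BO.
Crossing each possibility with the mother BB and summing P(type AB): 1/4·1/2 + 1/4·1/2 + 1/4·0 + 1/4·0 = 1/4.
Similarly for Rh via the father's Rh distribution: P(Rh-) = 1/2.
Independent loci: 1/4 × 1/2 = 1/8.

1/8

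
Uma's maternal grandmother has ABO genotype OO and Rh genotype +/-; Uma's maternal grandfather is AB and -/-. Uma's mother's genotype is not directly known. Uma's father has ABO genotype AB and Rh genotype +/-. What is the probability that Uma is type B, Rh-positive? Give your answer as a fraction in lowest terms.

15/64

Uma's mother's ABO genotype from OO × AB: 1/2 AO, 1/2 BO.
Crossing each possibility with the father AB and summing P(type B): 1/2·1/4 + 1/2·1/2 = 3/8.
Similarly for Rh via the mother's Rh distribution: P(Rh+) = 5/8.
Independent loci: 3/8 × 5/8 = 15/64.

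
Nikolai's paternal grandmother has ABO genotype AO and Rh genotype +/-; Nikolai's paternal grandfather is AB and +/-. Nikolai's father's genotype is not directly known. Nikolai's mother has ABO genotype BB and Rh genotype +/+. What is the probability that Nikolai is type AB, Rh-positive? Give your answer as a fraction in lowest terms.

1/2

Nikolai's father's ABO genotype from AO × AB: 1/4 AA, 1/4 AB, 1/4 AO, 1/4 BO.
Crossing each possibility with the mother BB and summing P(type AB): 1/4·1 + 1/4·1/2 + 1/4·1/2 + 1/4·0 = 1/2.
Similarly for Rh via the father's Rh distribution: P(Rh+) = 1.
Independent loci: 1/2 × 1 = 1/2.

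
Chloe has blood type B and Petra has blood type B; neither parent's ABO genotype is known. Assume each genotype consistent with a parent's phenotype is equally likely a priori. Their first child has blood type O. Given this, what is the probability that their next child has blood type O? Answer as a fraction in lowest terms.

1/4

Possible genotypes: Chloe ∈ {BB, BO}; Petra ∈ {BB, BO}.
Weight each parental genotype pair by prior × P(type-O child):
  BO × BO: posterior weight 1; P(next child type O) = 1/4.
Weighted sum = 1/4.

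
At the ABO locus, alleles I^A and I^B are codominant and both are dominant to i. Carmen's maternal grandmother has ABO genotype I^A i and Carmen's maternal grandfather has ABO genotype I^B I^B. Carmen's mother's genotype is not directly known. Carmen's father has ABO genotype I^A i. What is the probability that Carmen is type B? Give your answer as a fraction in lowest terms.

1/4

Carmen's mother's ABO genotype from I^A i × I^B I^B: 1/2 I^A I^B, 1/2 I^B i.
Crossing each possibility with the father I^A i and summing P(type B): 1/2·1/4 + 1/2·1/4 = 1/4.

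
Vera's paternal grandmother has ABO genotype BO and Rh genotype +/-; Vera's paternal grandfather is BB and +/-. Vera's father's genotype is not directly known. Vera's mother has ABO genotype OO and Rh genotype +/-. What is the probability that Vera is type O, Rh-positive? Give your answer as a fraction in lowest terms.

3/16

Vera's father's ABO genotype from BO × BB: 1/2 BB, 1/2 BO.
Crossing each possibility with the mother OO and summing P(type O): 1/2·0 + 1/2·1/2 = 1/4.
Similarly for Rh via the father's Rh distribution: P(Rh+) = 3/4.
Independent loci: 1/4 × 3/4 = 3/16.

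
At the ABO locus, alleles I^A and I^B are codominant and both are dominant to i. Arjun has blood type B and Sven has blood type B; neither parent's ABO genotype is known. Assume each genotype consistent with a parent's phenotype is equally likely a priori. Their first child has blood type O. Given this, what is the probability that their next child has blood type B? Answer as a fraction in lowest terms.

Possible genotypes: Arjun ∈ {I^B I^B, I^B i}; Sven ∈ {I^B I^B, I^B i}.
Weight each parental genotype pair by prior × P(type-O child):
  I^B i × I^B i: posterior weight 1; P(next child type B) = 3/4.
Weighted sum = 3/4.

3/4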